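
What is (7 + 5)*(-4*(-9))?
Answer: 432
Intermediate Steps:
(7 + 5)*(-4*(-9)) = 12*36 = 432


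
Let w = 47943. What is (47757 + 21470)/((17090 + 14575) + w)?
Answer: 69227/79608 ≈ 0.86960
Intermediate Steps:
(47757 + 21470)/((17090 + 14575) + w) = (47757 + 21470)/((17090 + 14575) + 47943) = 69227/(31665 + 47943) = 69227/79608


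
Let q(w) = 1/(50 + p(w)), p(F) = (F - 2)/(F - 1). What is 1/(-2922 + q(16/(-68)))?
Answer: -1088/3179115 ≈ -0.00034223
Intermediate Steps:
p(F) = (-2 + F)/(-1 + F)
q(w) = 1/(50 + (-2 + w)/(-1 + w))
1/(-2922 + q(16/(-68))) = 1/(-2922 + (-1 + 16/(-68))/(-52 + 51*(16/(-68)))) = 1/(-2922 + (-1 + 16*(-1/68))/(-52 + 51*(16*(-1/68)))) = 1/(-2922 + (-1 - 4/17)/(-52 + 51*(-4/17))) = 1/(-2922 - 21/17/(-52 - 12)) = 1/(-2922 - 21/17/(-64)) = 1/(-2922 - 1/64*(-21/17)) = 1/(-2922 + 21/1088) = 1/(-3179115/1088) = -1088/3179115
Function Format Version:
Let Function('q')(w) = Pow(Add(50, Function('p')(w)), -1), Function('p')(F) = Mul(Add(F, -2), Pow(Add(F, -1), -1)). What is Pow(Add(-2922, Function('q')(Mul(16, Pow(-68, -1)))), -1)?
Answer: Rational(-1088, 3179115) ≈ -0.00034223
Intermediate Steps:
Function('p')(F) = Mul(Pow(Add(-1, F), -1), Add(-2, F)) (Function('p')(F) = Mul(Add(-2, F), Pow(Add(-1, F), -1)) = Mul(Pow(Add(-1, F), -1), Add(-2, F)))
Function('q')(w) = Pow(Add(50, Mul(Pow(Add(-1, w), -1), Add(-2, w))), -1)
Pow(Add(-2922, Function('q')(Mul(16, Pow(-68, -1)))), -1) = Pow(Add(-2922, Mul(Pow(Add(-52, Mul(51, Mul(16, Pow(-68, -1)))), -1), Add(-1, Mul(16, Pow(-68, -1))))), -1) = Pow(Add(-2922, Mul(Pow(Add(-52, Mul(51, Mul(16, Rational(-1, 68)))), -1), Add(-1, Mul(16, Rational(-1, 68))))), -1) = Pow(Add(-2922, Mul(Pow(Add(-52, Mul(51, Rational(-4, 17))), -1), Add(-1, Rational(-4, 17)))), -1) = Pow(Add(-2922, Mul(Pow(Add(-52, -12), -1), Rational(-21, 17))), -1) = Pow(Add(-2922, Mul(Pow(-64, -1), Rational(-21, 17))), -1) = Pow(Add(-2922, Mul(Rational(-1, 64), Rational(-21, 17))), -1) = Pow(Add(-2922, Rational(21, 1088)), -1) = Pow(Rational(-3179115, 1088), -1) = Rational(-1088, 3179115)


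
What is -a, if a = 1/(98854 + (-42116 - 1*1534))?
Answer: -1/55204 ≈ -1.8115e-5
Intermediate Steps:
a = 1/55204 (a = 1/(98854 + (-42116 - 1534)) = 1/(98854 - 43650) = 1/55204 ≈ 1.8115e-5)
-a = -1*1/55204 = -1/55204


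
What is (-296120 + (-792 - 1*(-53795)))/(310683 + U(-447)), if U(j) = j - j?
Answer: -81039/103561 ≈ -0.78252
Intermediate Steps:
U(j) = 0
(-296120 + (-792 - 1*(-53795)))/(310683 + U(-447)) = (-296120 + (-792 - 1*(-53795)))/(310683 + 0) = (-296120 + (-792 + 53795))/310683 = (-296120 + 53003)*(1/310683) = -243117*1/310683 = -81039/103561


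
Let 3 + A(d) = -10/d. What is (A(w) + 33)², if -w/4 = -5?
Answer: 3481/4 ≈ 870.25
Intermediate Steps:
w = 20 (w = -4*(-5) = 20)
A(d) = -3 - 10/d
(A(w) + 33)² = ((-3 - 10/20) + 33)² = ((-3 - 10*1/20) + 33)² = ((-3 - ½) + 33)² = (-7/2 + 33)² = (59/2)² = 3481/4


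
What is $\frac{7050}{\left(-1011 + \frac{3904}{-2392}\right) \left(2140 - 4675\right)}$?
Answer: $\frac{10810}{3936101} \approx 0.0027464$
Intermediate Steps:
$\frac{7050}{\left(-1011 + \frac{3904}{-2392}\right) \left(2140 - 4675\right)} = \frac{7050}{\left(-1011 + 3904 \left(- \frac{1}{2392}\right)\right) \left(-2535\right)} = \frac{7050}{\left(-1011 - \frac{488}{299}\right) \left(-2535\right)} = \frac{7050}{\left(- \frac{302777}{299}\right) \left(-2535\right)} = \frac{7050}{\frac{59041515}{23}} = 7050 \cdot \frac{23}{59041515} = \frac{10810}{3936101}$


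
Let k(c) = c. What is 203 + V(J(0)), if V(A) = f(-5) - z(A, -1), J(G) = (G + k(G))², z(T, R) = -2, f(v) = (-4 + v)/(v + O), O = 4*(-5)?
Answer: 5134/25 ≈ 205.36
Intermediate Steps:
O = -20
f(v) = (-4 + v)/(-20 + v) (f(v) = (-4 + v)/(v - 20) = (-4 + v)/(-20 + v))
J(G) = 4*G² (J(G) = (G + G)² = (2*G)² = 4*G²)
V(A) = 59/25 (V(A) = (-4 - 5)/(-20 - 5) - 1*(-2) = -9/(-25) + 2 = -1/25*(-9) + 2 = 9/25 + 2 = 59/25)
203 + V(J(0)) = 203 + 59/25 = 5134/25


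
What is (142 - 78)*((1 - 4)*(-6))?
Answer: 1152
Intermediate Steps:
(142 - 78)*((1 - 4)*(-6)) = 64*(-3*(-6)) = 64*18 = 1152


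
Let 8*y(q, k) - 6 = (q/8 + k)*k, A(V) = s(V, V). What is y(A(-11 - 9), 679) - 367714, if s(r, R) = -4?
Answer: -4962009/16 ≈ -3.1013e+5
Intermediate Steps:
A(V) = -4
y(q, k) = 3/4 + k*(k + q/8)/8 (y(q, k) = 3/4 + ((q/8 + k)*k)/8 = 3/4 + ((k + q/8)*k)/8 = 3/4 + (k*(k + q/8))/8 = 3/4 + k*(k + q/8)/8)
y(A(-11 - 9), 679) - 367714 = (3/4 + (1/8)*679**2 + (1/64)*679*(-4)) - 367714 = (3/4 + (1/8)*461041 - 679/16) - 367714 = (3/4 + 461041/8 - 679/16) - 367714 = 921415/16 - 367714 = -4962009/16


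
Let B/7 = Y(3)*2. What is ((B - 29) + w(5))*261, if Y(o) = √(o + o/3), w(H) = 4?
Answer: 783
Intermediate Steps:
Y(o) = 2*√3*√o/3 (Y(o) = √(o + o*(⅓)) = √(o + o/3) = √(4*o/3) = 2*√3*√o/3)
B = 28 (B = 7*((2*√3*√3/3)*2) = 7*(2*2) = 7*4 = 28)
((B - 29) + w(5))*261 = ((28 - 29) + 4)*261 = (-1 + 4)*261 = 3*261 = 783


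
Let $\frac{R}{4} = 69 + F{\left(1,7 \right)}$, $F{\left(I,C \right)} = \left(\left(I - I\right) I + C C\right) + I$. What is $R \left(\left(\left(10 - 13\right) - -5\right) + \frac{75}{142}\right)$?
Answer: $\frac{85442}{71} \approx 1203.4$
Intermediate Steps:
$F{\left(I,C \right)} = I + C^{2}$ ($F{\left(I,C \right)} = \left(0 I + C^{2}\right) + I = \left(0 + C^{2}\right) + I = C^{2} + I = I + C^{2}$)
$R = 476$ ($R = 4 \left(69 + \left(1 + 7^{2}\right)\right) = 4 \left(69 + \left(1 + 49\right)\right) = 4 \left(69 + 50\right) = 4 \cdot 119 = 476$)
$R \left(\left(\left(10 - 13\right) - -5\right) + \frac{75}{142}\right) = 476 \left(\left(\left(10 - 13\right) - -5\right) + \frac{75}{142}\right) = 476 \left(\left(\left(10 - 13\right) + 5\right) + 75 \cdot \frac{1}{142}\right) = 476 \left(\left(-3 + 5\right) + \frac{75}{142}\right) = 476 \left(2 + \frac{75}{142}\right) = 476 \cdot \frac{359}{142} = \frac{85442}{71}$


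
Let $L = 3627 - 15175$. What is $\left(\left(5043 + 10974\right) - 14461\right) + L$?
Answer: $-9992$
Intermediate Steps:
$L = -11548$
$\left(\left(5043 + 10974\right) - 14461\right) + L = \left(\left(5043 + 10974\right) - 14461\right) - 11548 = \left(16017 - 14461\right) - 11548 = 1556 - 11548 = -9992$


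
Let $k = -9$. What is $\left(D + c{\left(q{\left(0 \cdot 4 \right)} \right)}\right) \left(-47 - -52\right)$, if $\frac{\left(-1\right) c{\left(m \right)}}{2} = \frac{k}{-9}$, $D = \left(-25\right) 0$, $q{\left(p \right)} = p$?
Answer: $-10$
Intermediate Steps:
$D = 0$
$c{\left(m \right)} = -2$ ($c{\left(m \right)} = - 2 \left(- \frac{9}{-9}\right) = - 2 \left(\left(-9\right) \left(- \frac{1}{9}\right)\right) = \left(-2\right) 1 = -2$)
$\left(D + c{\left(q{\left(0 \cdot 4 \right)} \right)}\right) \left(-47 - -52\right) = \left(0 - 2\right) \left(-47 - -52\right) = - 2 \left(-47 + 52\right) = \left(-2\right) 5 = -10$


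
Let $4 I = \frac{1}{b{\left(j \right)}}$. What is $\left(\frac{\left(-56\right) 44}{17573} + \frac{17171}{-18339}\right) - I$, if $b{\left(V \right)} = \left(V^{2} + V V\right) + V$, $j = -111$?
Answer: $- \frac{3782533704427}{3513615982292} \approx -1.0765$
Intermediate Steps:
$b{\left(V \right)} = V + 2 V^{2}$ ($b{\left(V \right)} = \left(V^{2} + V^{2}\right) + V = 2 V^{2} + V = V + 2 V^{2}$)
$I = \frac{1}{98124}$ ($I = \frac{1}{4 \left(- 111 \left(1 + 2 \left(-111\right)\right)\right)} = \frac{1}{4 \left(- 111 \left(1 - 222\right)\right)} = \frac{1}{4 \left(\left(-111\right) \left(-221\right)\right)} = \frac{1}{4 \cdot 24531} = \frac{1}{4} \cdot \frac{1}{24531} = \frac{1}{98124} \approx 1.0191 \cdot 10^{-5}$)
$\left(\frac{\left(-56\right) 44}{17573} + \frac{17171}{-18339}\right) - I = \left(\frac{\left(-56\right) 44}{17573} + \frac{17171}{-18339}\right) - \frac{1}{98124} = \left(\left(-2464\right) \frac{1}{17573} + 17171 \left(- \frac{1}{18339}\right)\right) - \frac{1}{98124} = \left(- \frac{2464}{17573} - \frac{17171}{18339}\right) - \frac{1}{98124} = - \frac{346933279}{322271247} - \frac{1}{98124} = - \frac{3782533704427}{3513615982292}$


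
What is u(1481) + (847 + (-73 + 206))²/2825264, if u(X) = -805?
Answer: -142086070/176579 ≈ -804.66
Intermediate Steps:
u(1481) + (847 + (-73 + 206))²/2825264 = -805 + (847 + (-73 + 206))²/2825264 = -805 + (847 + 133)²*(1/2825264) = -805 + 980²*(1/2825264) = -805 + 960400*(1/2825264) = -805 + 60025/176579 = -142086070/176579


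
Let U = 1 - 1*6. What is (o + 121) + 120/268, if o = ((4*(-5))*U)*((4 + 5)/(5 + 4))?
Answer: 14837/67 ≈ 221.45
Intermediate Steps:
U = -5 (U = 1 - 6 = -5)
o = 100 (o = ((4*(-5))*(-5))*((4 + 5)/(5 + 4)) = (-20*(-5))*(9/9) = 100*(9*(1/9)) = 100*1 = 100)
(o + 121) + 120/268 = (100 + 121) + 120/268 = 221 + 120*(1/268) = 221 + 30/67 = 14837/67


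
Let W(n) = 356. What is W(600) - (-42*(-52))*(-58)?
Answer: 127028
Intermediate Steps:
W(600) - (-42*(-52))*(-58) = 356 - (-42*(-52))*(-58) = 356 - 2184*(-58) = 356 - 1*(-126672) = 356 + 126672 = 127028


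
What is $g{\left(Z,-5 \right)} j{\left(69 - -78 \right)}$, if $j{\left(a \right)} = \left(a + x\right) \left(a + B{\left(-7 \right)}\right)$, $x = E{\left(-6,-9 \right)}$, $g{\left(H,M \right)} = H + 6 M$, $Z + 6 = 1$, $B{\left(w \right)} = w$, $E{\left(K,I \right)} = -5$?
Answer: $-695800$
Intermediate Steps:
$Z = -5$ ($Z = -6 + 1 = -5$)
$x = -5$
$j{\left(a \right)} = \left(-7 + a\right) \left(-5 + a\right)$ ($j{\left(a \right)} = \left(a - 5\right) \left(a - 7\right) = \left(-5 + a\right) \left(-7 + a\right) = \left(-7 + a\right) \left(-5 + a\right)$)
$g{\left(Z,-5 \right)} j{\left(69 - -78 \right)} = \left(-5 + 6 \left(-5\right)\right) \left(35 + \left(69 - -78\right)^{2} - 12 \left(69 - -78\right)\right) = \left(-5 - 30\right) \left(35 + \left(69 + 78\right)^{2} - 12 \left(69 + 78\right)\right) = - 35 \left(35 + 147^{2} - 1764\right) = - 35 \left(35 + 21609 - 1764\right) = \left(-35\right) 19880 = -695800$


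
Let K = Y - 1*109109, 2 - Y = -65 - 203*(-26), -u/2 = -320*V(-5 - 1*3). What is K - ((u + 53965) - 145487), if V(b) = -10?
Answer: -16398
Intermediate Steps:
u = -6400 (u = -(-640)*(-10) = -2*3200 = -6400)
Y = -5211 (Y = 2 - (-65 - 203*(-26)) = 2 - (-65 + 5278) = 2 - 1*5213 = 2 - 5213 = -5211)
K = -114320 (K = -5211 - 1*109109 = -5211 - 109109 = -114320)
K - ((u + 53965) - 145487) = -114320 - ((-6400 + 53965) - 145487) = -114320 - (47565 - 145487) = -114320 - 1*(-97922) = -114320 + 97922 = -16398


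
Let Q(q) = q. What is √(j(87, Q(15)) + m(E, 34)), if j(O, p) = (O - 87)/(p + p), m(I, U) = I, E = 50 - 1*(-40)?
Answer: 3*√10 ≈ 9.4868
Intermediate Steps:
E = 90 (E = 50 + 40 = 90)
j(O, p) = (-87 + O)/(2*p) (j(O, p) = (-87 + O)/((2*p)) = (-87 + O)*(1/(2*p)) = (-87 + O)/(2*p))
√(j(87, Q(15)) + m(E, 34)) = √((½)*(-87 + 87)/15 + 90) = √((½)*(1/15)*0 + 90) = √(0 + 90) = √90 = 3*√10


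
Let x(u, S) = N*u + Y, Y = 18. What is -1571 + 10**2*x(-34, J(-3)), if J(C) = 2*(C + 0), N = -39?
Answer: 132829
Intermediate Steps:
J(C) = 2*C
x(u, S) = 18 - 39*u (x(u, S) = -39*u + 18 = 18 - 39*u)
-1571 + 10**2*x(-34, J(-3)) = -1571 + 10**2*(18 - 39*(-34)) = -1571 + 100*(18 + 1326) = -1571 + 100*1344 = -1571 + 134400 = 132829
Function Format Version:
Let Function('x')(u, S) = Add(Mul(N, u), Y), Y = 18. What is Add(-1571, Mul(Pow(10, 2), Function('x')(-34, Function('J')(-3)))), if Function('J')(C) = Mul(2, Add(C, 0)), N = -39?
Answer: 132829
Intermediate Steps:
Function('J')(C) = Mul(2, C)
Function('x')(u, S) = Add(18, Mul(-39, u)) (Function('x')(u, S) = Add(Mul(-39, u), 18) = Add(18, Mul(-39, u)))
Add(-1571, Mul(Pow(10, 2), Function('x')(-34, Function('J')(-3)))) = Add(-1571, Mul(Pow(10, 2), Add(18, Mul(-39, -34)))) = Add(-1571, Mul(100, Add(18, 1326))) = Add(-1571, Mul(100, 1344)) = Add(-1571, 134400) = 132829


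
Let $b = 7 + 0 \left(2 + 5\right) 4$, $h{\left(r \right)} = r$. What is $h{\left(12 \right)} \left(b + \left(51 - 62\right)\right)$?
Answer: $-48$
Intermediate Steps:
$b = 7$ ($b = 7 + 0 \cdot 7 \cdot 4 = 7 + 0 \cdot 28 = 7 + 0 = 7$)
$h{\left(12 \right)} \left(b + \left(51 - 62\right)\right) = 12 \left(7 + \left(51 - 62\right)\right) = 12 \left(7 - 11\right) = 12 \left(-4\right) = -48$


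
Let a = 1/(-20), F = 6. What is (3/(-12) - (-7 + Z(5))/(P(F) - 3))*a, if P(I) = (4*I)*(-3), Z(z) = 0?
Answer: 103/6000 ≈ 0.017167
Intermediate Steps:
P(I) = -12*I
a = -1/20 ≈ -0.050000
(3/(-12) - (-7 + Z(5))/(P(F) - 3))*a = (3/(-12) - (-7 + 0)/(-12*6 - 3))*(-1/20) = (3*(-1/12) - (-7)/(-72 - 3))*(-1/20) = (-1/4 - (-7)/(-75))*(-1/20) = (-1/4 - (-7)*(-1)/75)*(-1/20) = (-1/4 - 1*7/75)*(-1/20) = (-1/4 - 7/75)*(-1/20) = -103/300*(-1/20) = 103/6000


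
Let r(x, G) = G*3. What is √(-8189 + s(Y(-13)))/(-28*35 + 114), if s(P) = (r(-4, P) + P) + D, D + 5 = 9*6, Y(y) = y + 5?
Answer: -3*I*√227/433 ≈ -0.10439*I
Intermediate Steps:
Y(y) = 5 + y
r(x, G) = 3*G
D = 49 (D = -5 + 9*6 = -5 + 54 = 49)
s(P) = 49 + 4*P (s(P) = (3*P + P) + 49 = 4*P + 49 = 49 + 4*P)
√(-8189 + s(Y(-13)))/(-28*35 + 114) = √(-8189 + (49 + 4*(5 - 13)))/(-28*35 + 114) = √(-8189 + (49 + 4*(-8)))/(-980 + 114) = √(-8189 + (49 - 32))/(-866) = √(-8189 + 17)*(-1/866) = √(-8172)*(-1/866) = (6*I*√227)*(-1/866) = -3*I*√227/433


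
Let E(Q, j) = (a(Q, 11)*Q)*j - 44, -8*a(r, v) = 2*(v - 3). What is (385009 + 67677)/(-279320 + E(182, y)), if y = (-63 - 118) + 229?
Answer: -226343/148418 ≈ -1.5250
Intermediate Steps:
a(r, v) = ¾ - v/4 (a(r, v) = -(v - 3)/4 = -(-3 + v)/4 = -(-6 + 2*v)/8 = ¾ - v/4)
y = 48 (y = -181 + 229 = 48)
E(Q, j) = -44 - 2*Q*j (E(Q, j) = ((¾ - ¼*11)*Q)*j - 44 = ((¾ - 11/4)*Q)*j - 44 = (-2*Q)*j - 44 = -2*Q*j - 44 = -44 - 2*Q*j)
(385009 + 67677)/(-279320 + E(182, y)) = (385009 + 67677)/(-279320 + (-44 - 2*182*48)) = 452686/(-279320 + (-44 - 17472)) = 452686/(-279320 - 17516) = 452686/(-296836) = 452686*(-1/296836) = -226343/148418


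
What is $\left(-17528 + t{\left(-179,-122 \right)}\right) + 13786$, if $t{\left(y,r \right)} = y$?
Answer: $-3921$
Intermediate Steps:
$\left(-17528 + t{\left(-179,-122 \right)}\right) + 13786 = \left(-17528 - 179\right) + 13786 = -17707 + 13786 = -3921$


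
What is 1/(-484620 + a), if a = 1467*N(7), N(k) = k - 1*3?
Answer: -1/478752 ≈ -2.0888e-6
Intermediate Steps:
N(k) = -3 + k (N(k) = k - 3 = -3 + k)
a = 5868 (a = 1467*(-3 + 7) = 1467*4 = 5868)
1/(-484620 + a) = 1/(-484620 + 5868) = 1/(-478752) = -1/478752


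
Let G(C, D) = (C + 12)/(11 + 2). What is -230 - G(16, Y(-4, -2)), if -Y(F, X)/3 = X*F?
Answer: -3018/13 ≈ -232.15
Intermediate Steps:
Y(F, X) = -3*F*X (Y(F, X) = -3*X*F = -3*F*X)
G(C, D) = 12/13 + C/13 (G(C, D) = (12 + C)/13 = (12 + C)*(1/13) = 12/13 + C/13)
-230 - G(16, Y(-4, -2)) = -230 - (12/13 + (1/13)*16) = -230 - (12/13 + 16/13) = -230 - 1*28/13 = -230 - 28/13 = -3018/13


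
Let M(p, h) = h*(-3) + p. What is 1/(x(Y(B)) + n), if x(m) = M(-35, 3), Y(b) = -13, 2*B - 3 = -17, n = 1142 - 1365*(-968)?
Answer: 1/1322418 ≈ 7.5619e-7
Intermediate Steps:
n = 1322462 (n = 1142 + 1321320 = 1322462)
B = -7 (B = 3/2 + (½)*(-17) = 3/2 - 17/2 = -7)
M(p, h) = p - 3*h (M(p, h) = -3*h + p = p - 3*h)
x(m) = -44 (x(m) = -35 - 3*3 = -35 - 9 = -44)
1/(x(Y(B)) + n) = 1/(-44 + 1322462) = 1/1322418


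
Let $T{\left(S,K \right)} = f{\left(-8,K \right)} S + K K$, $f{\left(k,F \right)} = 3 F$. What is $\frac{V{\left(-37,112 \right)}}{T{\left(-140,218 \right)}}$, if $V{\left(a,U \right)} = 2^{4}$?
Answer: $- \frac{4}{11009} \approx -0.00036334$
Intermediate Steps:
$V{\left(a,U \right)} = 16$
$T{\left(S,K \right)} = K^{2} + 3 K S$ ($T{\left(S,K \right)} = 3 K S + K K = 3 K S + K^{2} = K^{2} + 3 K S$)
$\frac{V{\left(-37,112 \right)}}{T{\left(-140,218 \right)}} = \frac{16}{218 \left(218 + 3 \left(-140\right)\right)} = \frac{16}{218 \left(218 - 420\right)} = \frac{16}{218 \left(-202\right)} = \frac{16}{-44036} = 16 \left(- \frac{1}{44036}\right) = - \frac{4}{11009}$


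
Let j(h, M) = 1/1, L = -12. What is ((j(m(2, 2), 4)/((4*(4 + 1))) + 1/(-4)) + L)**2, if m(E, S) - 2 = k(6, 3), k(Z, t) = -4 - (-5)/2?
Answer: 3721/25 ≈ 148.84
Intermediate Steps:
k(Z, t) = -3/2 (k(Z, t) = -4 - (-5)/2 = -4 - 1*(-5/2) = -4 + 5/2 = -3/2)
m(E, S) = 1/2 (m(E, S) = 2 - 3/2 = 1/2)
j(h, M) = 1
((j(m(2, 2), 4)/((4*(4 + 1))) + 1/(-4)) + L)**2 = ((1/(4*(4 + 1)) + 1/(-4)) - 12)**2 = ((1/(4*5) + 1*(-1/4)) - 12)**2 = ((1/20 - 1/4) - 12)**2 = (-1/5 - 12)**2 = (-61/5)**2 = 3721/25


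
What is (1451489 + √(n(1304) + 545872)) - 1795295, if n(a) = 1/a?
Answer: -343806 + √232052371014/652 ≈ -3.4307e+5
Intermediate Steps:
(1451489 + √(n(1304) + 545872)) - 1795295 = (1451489 + √(1/1304 + 545872)) - 1795295 = (1451489 + √(711817089/1304)) - 1795295 = (1451489 + √232052371014/652) - 1795295 = -343806 + √232052371014/652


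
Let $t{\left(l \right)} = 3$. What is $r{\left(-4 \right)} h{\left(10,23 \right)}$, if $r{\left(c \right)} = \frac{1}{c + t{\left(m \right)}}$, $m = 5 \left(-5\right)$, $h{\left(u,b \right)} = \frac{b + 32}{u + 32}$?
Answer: $- \frac{55}{42} \approx -1.3095$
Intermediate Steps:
$h{\left(u,b \right)} = \frac{32 + b}{32 + u}$
$m = -25$
$r{\left(c \right)} = \frac{1}{3 + c}$ ($r{\left(c \right)} = \frac{1}{c + 3} = \frac{1}{3 + c}$)
$r{\left(-4 \right)} h{\left(10,23 \right)} = \frac{\frac{1}{32 + 10} \left(32 + 23\right)}{3 - 4} = \frac{\frac{1}{42} \cdot 55}{-1} = - \frac{55}{42}$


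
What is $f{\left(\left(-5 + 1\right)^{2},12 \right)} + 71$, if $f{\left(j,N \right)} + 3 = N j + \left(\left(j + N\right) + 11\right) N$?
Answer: $728$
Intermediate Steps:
$f{\left(j,N \right)} = -3 + N j + N \left(11 + N + j\right)$ ($f{\left(j,N \right)} = -3 + \left(N j + \left(\left(j + N\right) + 11\right) N\right) = -3 + \left(N j + \left(\left(N + j\right) + 11\right) N\right) = -3 + \left(N j + \left(11 + N + j\right) N\right) = -3 + \left(N j + N \left(11 + N + j\right)\right) = -3 + N j + N \left(11 + N + j\right)$)
$f{\left(\left(-5 + 1\right)^{2},12 \right)} + 71 = \left(-3 + 12^{2} + 11 \cdot 12 + 2 \cdot 12 \left(-5 + 1\right)^{2}\right) + 71 = \left(-3 + 144 + 132 + 2 \cdot 12 \left(-4\right)^{2}\right) + 71 = \left(-3 + 144 + 132 + 2 \cdot 12 \cdot 16\right) + 71 = \left(-3 + 144 + 132 + 384\right) + 71 = 657 + 71 = 728$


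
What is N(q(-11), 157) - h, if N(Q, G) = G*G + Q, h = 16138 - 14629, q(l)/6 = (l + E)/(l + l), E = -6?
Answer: 254591/11 ≈ 23145.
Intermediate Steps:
q(l) = 3*(-6 + l)/l (q(l) = 6*((l - 6)/(l + l)) = 6*((-6 + l)/((2*l))) = 6*((-6 + l)*(1/(2*l))) = 6*((-6 + l)/(2*l)) = 3*(-6 + l)/l)
h = 1509
N(Q, G) = Q + G**2 (N(Q, G) = G**2 + Q = Q + G**2)
N(q(-11), 157) - h = ((3 - 18/(-11)) + 157**2) - 1*1509 = ((3 - 18*(-1/11)) + 24649) - 1509 = ((3 + 18/11) + 24649) - 1509 = (51/11 + 24649) - 1509 = 271190/11 - 1509 = 254591/11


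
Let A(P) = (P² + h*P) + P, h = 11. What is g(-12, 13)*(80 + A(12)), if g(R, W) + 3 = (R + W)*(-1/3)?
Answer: -3680/3 ≈ -1226.7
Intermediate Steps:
g(R, W) = -3 - R/3 - W/3 (g(R, W) = -3 + (R + W)*(-1/3) = -3 + (R + W)*(-1*⅓) = -3 + (R + W)*(-⅓) = -3 + (-R/3 - W/3) = -3 - R/3 - W/3)
A(P) = P² + 12*P (A(P) = (P² + 11*P) + P = P² + 12*P)
g(-12, 13)*(80 + A(12)) = (-3 - ⅓*(-12) - ⅓*13)*(80 + 12*(12 + 12)) = (-3 + 4 - 13/3)*(80 + 12*24) = -10*(80 + 288)/3 = -10/3*368 = -3680/3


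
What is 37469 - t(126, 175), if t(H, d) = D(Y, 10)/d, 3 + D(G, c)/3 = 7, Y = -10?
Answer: 6557063/175 ≈ 37469.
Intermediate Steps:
D(G, c) = 12 (D(G, c) = -9 + 3*7 = -9 + 21 = 12)
t(H, d) = 12/d
37469 - t(126, 175) = 37469 - 12/175 = 6557063/175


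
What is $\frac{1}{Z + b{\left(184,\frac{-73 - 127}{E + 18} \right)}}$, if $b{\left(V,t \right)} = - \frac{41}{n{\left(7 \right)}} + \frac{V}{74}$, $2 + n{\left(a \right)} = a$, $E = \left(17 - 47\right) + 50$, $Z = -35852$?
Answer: $- \frac{185}{6633677} \approx -2.7888 \cdot 10^{-5}$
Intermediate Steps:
$E = 20$ ($E = -30 + 50 = 20$)
$n{\left(a \right)} = -2 + a$
$b{\left(V,t \right)} = - \frac{41}{5} + \frac{V}{74}$ ($b{\left(V,t \right)} = - \frac{41}{-2 + 7} + \frac{V}{74} = - \frac{41}{5} + V \frac{1}{74} = \left(-41\right) \frac{1}{5} + \frac{V}{74} = - \frac{41}{5} + \frac{V}{74}$)
$\frac{1}{Z + b{\left(184,\frac{-73 - 127}{E + 18} \right)}} = \frac{1}{-35852 + \left(- \frac{41}{5} + \frac{1}{74} \cdot 184\right)} = \frac{1}{-35852 + \left(- \frac{41}{5} + \frac{92}{37}\right)} = \frac{1}{-35852 - \frac{1057}{185}} = \frac{1}{- \frac{6633677}{185}} = - \frac{185}{6633677}$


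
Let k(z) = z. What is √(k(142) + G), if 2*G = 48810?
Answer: √24547 ≈ 156.67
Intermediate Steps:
G = 24405 (G = (½)*48810 = 24405)
√(k(142) + G) = √(142 + 24405) = √24547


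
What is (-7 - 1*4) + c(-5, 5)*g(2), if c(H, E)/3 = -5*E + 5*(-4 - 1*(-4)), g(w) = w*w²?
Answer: -611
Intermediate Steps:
g(w) = w³
c(H, E) = -15*E (c(H, E) = 3*(-5*E + 5*(-4 - 1*(-4))) = 3*(-5*E + 5*(-4 + 4)) = 3*(-5*E + 5*0) = 3*(-5*E + 0) = 3*(-5*E) = -15*E)
(-7 - 1*4) + c(-5, 5)*g(2) = (-7 - 1*4) - 15*5*2³ = (-7 - 4) - 75*8 = -11 - 600 = -611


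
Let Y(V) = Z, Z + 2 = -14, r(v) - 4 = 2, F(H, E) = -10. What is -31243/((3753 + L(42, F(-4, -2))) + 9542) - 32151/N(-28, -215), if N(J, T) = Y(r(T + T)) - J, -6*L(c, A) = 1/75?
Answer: -64173358433/23930996 ≈ -2681.6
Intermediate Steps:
r(v) = 6 (r(v) = 4 + 2 = 6)
L(c, A) = -1/450 (L(c, A) = -⅙/75 = -⅙*1/75 = -1/450)
Z = -16 (Z = -2 - 14 = -16)
Y(V) = -16
N(J, T) = -16 - J
-31243/((3753 + L(42, F(-4, -2))) + 9542) - 32151/N(-28, -215) = -31243/((3753 - 1/450) + 9542) - 32151/(-16 - 1*(-28)) = -31243/(1688849/450 + 9542) - 32151/(-16 + 28) = -31243/5982749/450 - 32151/12 = -31243*450/5982749 - 32151*1/12 = -14059350/5982749 - 10717/4 = -64173358433/23930996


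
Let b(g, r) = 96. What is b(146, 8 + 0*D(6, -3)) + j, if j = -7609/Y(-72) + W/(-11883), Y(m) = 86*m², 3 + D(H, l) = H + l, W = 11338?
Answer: 167812194191/1765908864 ≈ 95.029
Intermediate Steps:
D(H, l) = -3 + H + l (D(H, l) = -3 + (H + l) = -3 + H + l)
j = -1715056753/1765908864 (j = -7609/(86*(-72)²) + 11338/(-11883) = -7609/(86*5184) + 11338*(-1/11883) = -7609/445824 - 11338/11883 = -1715056753/1765908864 ≈ -0.97120)
b(146, 8 + 0*D(6, -3)) + j = 96 - 1715056753/1765908864 = 167812194191/1765908864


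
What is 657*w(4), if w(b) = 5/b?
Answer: 3285/4 ≈ 821.25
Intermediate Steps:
657*w(4) = 657*(5/4) = 3285/4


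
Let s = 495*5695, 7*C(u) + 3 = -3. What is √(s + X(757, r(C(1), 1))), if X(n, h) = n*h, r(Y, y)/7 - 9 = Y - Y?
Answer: 6*√79631 ≈ 1693.1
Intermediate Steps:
C(u) = -6/7 (C(u) = -3/7 + (⅐)*(-3) = -3/7 - 3/7 = -6/7)
r(Y, y) = 63 (r(Y, y) = 63 + 7*(Y - Y) = 63 + 7*0 = 63 + 0 = 63)
X(n, h) = h*n
s = 2819025
√(s + X(757, r(C(1), 1))) = √(2819025 + 63*757) = √(2819025 + 47691) = √2866716 = 6*√79631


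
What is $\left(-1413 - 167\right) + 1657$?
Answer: $77$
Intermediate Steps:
$\left(-1413 - 167\right) + 1657 = -1580 + 1657 = 77$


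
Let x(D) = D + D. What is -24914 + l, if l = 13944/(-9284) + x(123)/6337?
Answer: -366461041594/14708177 ≈ -24915.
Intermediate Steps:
x(D) = 2*D
l = -21519816/14708177 (l = 13944/(-9284) + (2*123)/6337 = 13944*(-1/9284) + 246*(1/6337) = -3486/2321 + 246/6337 = -21519816/14708177 ≈ -1.4631)
-24914 + l = -24914 - 21519816/14708177 = -366461041594/14708177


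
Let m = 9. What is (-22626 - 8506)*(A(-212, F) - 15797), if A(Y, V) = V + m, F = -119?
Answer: 495216724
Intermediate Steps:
A(Y, V) = 9 + V (A(Y, V) = V + 9 = 9 + V)
(-22626 - 8506)*(A(-212, F) - 15797) = (-22626 - 8506)*((9 - 119) - 15797) = -31132*(-110 - 15797) = -31132*(-15907) = 495216724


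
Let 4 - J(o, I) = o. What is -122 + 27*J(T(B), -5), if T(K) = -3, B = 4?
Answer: 67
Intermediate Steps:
J(o, I) = 4 - o
-122 + 27*J(T(B), -5) = -122 + 27*(4 - 1*(-3)) = -122 + 27*(4 + 3) = -122 + 27*7 = -122 + 189 = 67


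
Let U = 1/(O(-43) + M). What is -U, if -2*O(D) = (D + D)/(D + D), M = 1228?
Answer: -2/2455 ≈ -0.00081466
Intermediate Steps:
O(D) = -1/2 (O(D) = -(D + D)/(2*(D + D)) = -2*D/(2*(2*D)) = -2*D*1/(2*D)/2 = -1/2*1 = -1/2)
U = 2/2455 (U = 1/(-1/2 + 1228) = 1/(2455/2) = 2/2455 ≈ 0.00081466)
-U = -1*2/2455 = -2/2455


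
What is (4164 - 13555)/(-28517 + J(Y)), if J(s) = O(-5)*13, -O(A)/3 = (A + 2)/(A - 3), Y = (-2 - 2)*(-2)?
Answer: 75128/228253 ≈ 0.32914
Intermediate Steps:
Y = 8 (Y = -4*(-2) = 8)
O(A) = -3*(2 + A)/(-3 + A) (O(A) = -3*(A + 2)/(A - 3) = -3*(2 + A)/(-3 + A))
J(s) = -117/8 (J(s) = (3*(-2 - 1*(-5))/(-3 - 5))*13 = (3*(-2 + 5)/(-8))*13 = (3*(-⅛)*3)*13 = -9/8*13 = -117/8)
(4164 - 13555)/(-28517 + J(Y)) = (4164 - 13555)/(-28517 - 117/8) = -9391/(-228253/8) = -9391*(-8/228253) = 75128/228253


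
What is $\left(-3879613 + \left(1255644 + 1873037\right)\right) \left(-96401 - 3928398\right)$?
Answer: $3022350362668$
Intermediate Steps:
$\left(-3879613 + \left(1255644 + 1873037\right)\right) \left(-96401 - 3928398\right) = \left(-3879613 + 3128681\right) \left(-4024799\right) = \left(-750932\right) \left(-4024799\right) = 3022350362668$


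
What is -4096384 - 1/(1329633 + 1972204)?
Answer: -13525592257409/3301837 ≈ -4.0964e+6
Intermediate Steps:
-4096384 - 1/(1329633 + 1972204) = -4096384 - 1/3301837 = -13525592257409/3301837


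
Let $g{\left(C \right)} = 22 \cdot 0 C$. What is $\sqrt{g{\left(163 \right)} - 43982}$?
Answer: $i \sqrt{43982} \approx 209.72 i$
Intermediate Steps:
$g{\left(C \right)} = 0$ ($g{\left(C \right)} = 22 \cdot 0 = 0$)
$\sqrt{g{\left(163 \right)} - 43982} = \sqrt{0 - 43982} = \sqrt{-43982} = i \sqrt{43982}$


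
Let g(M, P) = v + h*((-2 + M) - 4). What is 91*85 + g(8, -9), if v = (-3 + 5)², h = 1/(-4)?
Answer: 15477/2 ≈ 7738.5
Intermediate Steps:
h = -¼ ≈ -0.25000
v = 4 (v = 2² = 4)
g(M, P) = 11/2 - M/4 (g(M, P) = 4 - ((-2 + M) - 4)/4 = 4 - (-6 + M)/4 = 4 + (3/2 - M/4) = 11/2 - M/4)
91*85 + g(8, -9) = 91*85 + (11/2 - ¼*8) = 7735 + (11/2 - 2) = 7735 + 7/2 = 15477/2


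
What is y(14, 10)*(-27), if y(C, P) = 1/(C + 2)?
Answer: -27/16 ≈ -1.6875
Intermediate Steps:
y(C, P) = 1/(2 + C)
y(14, 10)*(-27) = -27/(2 + 14) = -27/16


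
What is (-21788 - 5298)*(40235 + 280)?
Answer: -1097389290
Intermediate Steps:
(-21788 - 5298)*(40235 + 280) = -27086*40515 = -1097389290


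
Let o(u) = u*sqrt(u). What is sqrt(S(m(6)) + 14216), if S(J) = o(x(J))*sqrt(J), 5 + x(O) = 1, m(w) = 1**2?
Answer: 2*sqrt(3554 - 2*I) ≈ 119.23 - 0.033548*I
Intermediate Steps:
m(w) = 1
x(O) = -4 (x(O) = -5 + 1 = -4)
o(u) = u**(3/2)
S(J) = -8*I*sqrt(J) (S(J) = (-4)**(3/2)*sqrt(J) = (-8*I)*sqrt(J) = -8*I*sqrt(J))
sqrt(S(m(6)) + 14216) = sqrt(-8*I*sqrt(1) + 14216) = sqrt(-8*I*1 + 14216) = sqrt(-8*I + 14216) = sqrt(14216 - 8*I)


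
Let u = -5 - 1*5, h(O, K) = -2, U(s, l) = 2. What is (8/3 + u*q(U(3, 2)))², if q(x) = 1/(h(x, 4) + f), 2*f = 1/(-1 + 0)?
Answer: 400/9 ≈ 44.444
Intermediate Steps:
f = -½ (f = 1/(2*(-1 + 0)) = (½)/(-1) = (½)*(-1) = -½ ≈ -0.50000)
q(x) = -⅖ (q(x) = 1/(-2 - ½) = 1/(-5/2) = -⅖)
u = -10 (u = -5 - 5 = -10)
(8/3 + u*q(U(3, 2)))² = (8/3 - 10*(-⅖))² = (8*(⅓) + 4)² = (8/3 + 4)² = (20/3)² = 400/9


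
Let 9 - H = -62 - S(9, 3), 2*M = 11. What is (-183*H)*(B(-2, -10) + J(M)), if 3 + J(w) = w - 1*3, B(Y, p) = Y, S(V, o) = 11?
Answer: 37515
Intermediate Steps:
M = 11/2 (M = (½)*11 = 11/2 ≈ 5.5000)
J(w) = -6 + w (J(w) = -3 + (w - 1*3) = -3 + (w - 3) = -3 + (-3 + w) = -6 + w)
H = 82 (H = 9 - (-62 - 1*11) = 9 - (-62 - 11) = 9 - 1*(-73) = 9 + 73 = 82)
(-183*H)*(B(-2, -10) + J(M)) = (-183*82)*(-2 + (-6 + 11/2)) = -15006*(-2 - ½) = -15006*(-5/2) = 37515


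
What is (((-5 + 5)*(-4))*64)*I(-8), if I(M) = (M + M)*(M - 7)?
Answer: 0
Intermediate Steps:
I(M) = 2*M*(-7 + M) (I(M) = (2*M)*(-7 + M) = 2*M*(-7 + M))
(((-5 + 5)*(-4))*64)*I(-8) = (((-5 + 5)*(-4))*64)*(2*(-8)*(-7 - 8)) = ((0*(-4))*64)*(2*(-8)*(-15)) = (0*64)*240 = 0*240 = 0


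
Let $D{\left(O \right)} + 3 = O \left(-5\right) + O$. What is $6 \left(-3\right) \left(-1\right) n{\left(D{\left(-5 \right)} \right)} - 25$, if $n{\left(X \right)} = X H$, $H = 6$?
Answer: $1811$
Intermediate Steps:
$D{\left(O \right)} = -3 - 4 O$ ($D{\left(O \right)} = -3 + \left(O \left(-5\right) + O\right) = -3 + \left(- 5 O + O\right) = -3 - 4 O$)
$n{\left(X \right)} = 6 X$ ($n{\left(X \right)} = X 6 = 6 X$)
$6 \left(-3\right) \left(-1\right) n{\left(D{\left(-5 \right)} \right)} - 25 = 6 \left(-3\right) \left(-1\right) 6 \left(-3 - -20\right) - 25 = \left(-18\right) \left(-1\right) 6 \left(-3 + 20\right) - 25 = 18 \cdot 6 \cdot 17 - 25 = 18 \cdot 102 - 25 = 1836 - 25 = 1811$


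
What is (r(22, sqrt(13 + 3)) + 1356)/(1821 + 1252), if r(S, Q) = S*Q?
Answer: 1444/3073 ≈ 0.46990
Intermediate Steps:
r(S, Q) = Q*S
(r(22, sqrt(13 + 3)) + 1356)/(1821 + 1252) = (sqrt(13 + 3)*22 + 1356)/(1821 + 1252) = (sqrt(16)*22 + 1356)/3073 = (4*22 + 1356)*(1/3073) = (88 + 1356)*(1/3073) = 1444*(1/3073) = 1444/3073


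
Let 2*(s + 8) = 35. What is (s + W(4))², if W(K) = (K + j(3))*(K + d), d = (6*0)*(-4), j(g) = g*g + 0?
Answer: 15129/4 ≈ 3782.3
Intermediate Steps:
s = 19/2 (s = -8 + (½)*35 = -8 + 35/2 = 19/2 ≈ 9.5000)
j(g) = g² (j(g) = g² + 0 = g²)
d = 0 (d = 0*(-4) = 0)
W(K) = K*(9 + K) (W(K) = (K + 3²)*(K + 0) = (K + 9)*K = (9 + K)*K = K*(9 + K))
(s + W(4))² = (19/2 + 4*(9 + 4))² = (19/2 + 4*13)² = (19/2 + 52)² = (123/2)² = 15129/4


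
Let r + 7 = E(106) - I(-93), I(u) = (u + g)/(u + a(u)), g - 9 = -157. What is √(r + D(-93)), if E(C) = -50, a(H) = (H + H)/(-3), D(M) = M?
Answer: I*√151621/31 ≈ 12.561*I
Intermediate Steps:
g = -148 (g = 9 - 157 = -148)
a(H) = -2*H/3 (a(H) = (2*H)*(-⅓) = -2*H/3)
I(u) = 3*(-148 + u)/u (I(u) = (u - 148)/(u - 2*u/3) = (-148 + u)/((u/3)) = (-148 + u)*(3/u) = 3*(-148 + u)/u)
r = -2008/31 (r = -7 + (-50 - (3 - 444/(-93))) = -7 + (-50 - (3 - 444*(-1/93))) = -7 + (-50 - (3 + 148/31)) = -7 + (-50 - 1*241/31) = -7 + (-50 - 241/31) = -7 - 1791/31 = -2008/31 ≈ -64.774)
√(r + D(-93)) = √(-2008/31 - 93) = √(-4891/31) = I*√151621/31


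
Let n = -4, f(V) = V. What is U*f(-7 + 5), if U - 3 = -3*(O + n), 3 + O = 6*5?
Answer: 132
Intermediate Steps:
O = 27 (O = -3 + 6*5 = -3 + 30 = 27)
U = -66 (U = 3 - 3*(27 - 4) = 3 - 3*23 = 3 - 69 = -66)
U*f(-7 + 5) = -66*(-7 + 5) = -66*(-2) = 132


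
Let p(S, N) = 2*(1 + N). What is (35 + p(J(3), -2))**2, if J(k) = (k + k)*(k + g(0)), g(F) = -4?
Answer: 1089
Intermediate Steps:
J(k) = 2*k*(-4 + k) (J(k) = (k + k)*(k - 4) = (2*k)*(-4 + k) = 2*k*(-4 + k))
p(S, N) = 2 + 2*N
(35 + p(J(3), -2))**2 = (35 + (2 + 2*(-2)))**2 = (35 + (2 - 4))**2 = (35 - 2)**2 = 33**2 = 1089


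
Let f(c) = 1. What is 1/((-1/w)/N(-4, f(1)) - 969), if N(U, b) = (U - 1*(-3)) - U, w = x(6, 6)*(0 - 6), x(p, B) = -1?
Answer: -18/17443 ≈ -0.0010319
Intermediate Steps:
w = 6 (w = -(0 - 6) = -1*(-6) = 6)
N(U, b) = 3 (N(U, b) = (U + 3) - U = (3 + U) - U = 3)
1/((-1/w)/N(-4, f(1)) - 969) = 1/(-1/6/3 - 969) = 1/(-1*⅙*(⅓) - 969) = 1/(-⅙*⅓ - 969) = 1/(-1/18 - 969) = 1/(-17443/18) = -18/17443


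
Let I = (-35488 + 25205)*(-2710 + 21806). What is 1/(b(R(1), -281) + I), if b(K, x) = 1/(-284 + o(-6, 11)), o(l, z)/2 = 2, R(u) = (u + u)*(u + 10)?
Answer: -280/54981967041 ≈ -5.0926e-9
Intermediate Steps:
R(u) = 2*u*(10 + u) (R(u) = (2*u)*(10 + u) = 2*u*(10 + u))
o(l, z) = 4 (o(l, z) = 2*2 = 4)
b(K, x) = -1/280 (b(K, x) = 1/(-284 + 4) = 1/(-280) = -1/280)
I = -196364168 (I = -10283*19096 = -196364168)
1/(b(R(1), -281) + I) = 1/(-1/280 - 196364168) = 1/(-54981967041/280) = -280/54981967041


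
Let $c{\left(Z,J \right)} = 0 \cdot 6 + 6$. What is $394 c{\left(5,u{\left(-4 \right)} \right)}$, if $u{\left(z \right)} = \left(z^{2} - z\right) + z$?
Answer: $2364$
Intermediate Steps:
$u{\left(z \right)} = z^{2}$
$c{\left(Z,J \right)} = 6$ ($c{\left(Z,J \right)} = 0 + 6 = 6$)
$394 c{\left(5,u{\left(-4 \right)} \right)} = 394 \cdot 6 = 2364$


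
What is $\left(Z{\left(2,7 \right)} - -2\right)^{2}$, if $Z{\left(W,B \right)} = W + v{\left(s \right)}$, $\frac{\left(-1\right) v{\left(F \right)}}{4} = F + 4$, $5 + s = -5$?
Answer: $784$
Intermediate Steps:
$s = -10$ ($s = -5 - 5 = -10$)
$v{\left(F \right)} = -16 - 4 F$ ($v{\left(F \right)} = - 4 \left(F + 4\right) = - 4 \left(4 + F\right) = -16 - 4 F$)
$Z{\left(W,B \right)} = 24 + W$ ($Z{\left(W,B \right)} = W - -24 = W + \left(-16 + 40\right) = W + 24 = 24 + W$)
$\left(Z{\left(2,7 \right)} - -2\right)^{2} = \left(\left(24 + 2\right) - -2\right)^{2} = \left(26 + \left(-39 + 41\right)\right)^{2} = \left(26 + 2\right)^{2} = 28^{2} = 784$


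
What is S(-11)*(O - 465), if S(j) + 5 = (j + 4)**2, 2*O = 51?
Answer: -19338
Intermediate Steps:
O = 51/2 (O = (1/2)*51 = 51/2 ≈ 25.500)
S(j) = -5 + (4 + j)**2 (S(j) = -5 + (j + 4)**2 = -5 + (4 + j)**2)
S(-11)*(O - 465) = (-5 + (4 - 11)**2)*(51/2 - 465) = (-5 + (-7)**2)*(-879/2) = (-5 + 49)*(-879/2) = 44*(-879/2) = -19338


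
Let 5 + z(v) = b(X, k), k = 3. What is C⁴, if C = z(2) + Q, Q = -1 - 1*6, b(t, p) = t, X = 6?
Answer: 1296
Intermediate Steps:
z(v) = 1 (z(v) = -5 + 6 = 1)
Q = -7 (Q = -1 - 6 = -7)
C = -6 (C = 1 - 7 = -6)
C⁴ = (-6)⁴ = 1296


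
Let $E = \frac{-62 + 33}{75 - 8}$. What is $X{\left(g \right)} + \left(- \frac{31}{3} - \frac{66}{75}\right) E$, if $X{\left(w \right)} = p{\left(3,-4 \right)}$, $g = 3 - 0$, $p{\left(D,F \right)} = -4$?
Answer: $\frac{4289}{5025} \approx 0.85353$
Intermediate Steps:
$g = 3$ ($g = 3 + 0 = 3$)
$X{\left(w \right)} = -4$
$E = - \frac{29}{67} \approx -0.43284$
$X{\left(g \right)} + \left(- \frac{31}{3} - \frac{66}{75}\right) E = -4 + \left(- \frac{31}{3} - \frac{66}{75}\right) \left(- \frac{29}{67}\right) = -4 + \left(\left(-31\right) \frac{1}{3} - \frac{22}{25}\right) \left(- \frac{29}{67}\right) = -4 + \left(- \frac{31}{3} - \frac{22}{25}\right) \left(- \frac{29}{67}\right) = -4 - - \frac{24389}{5025} = -4 + \frac{24389}{5025} = \frac{4289}{5025}$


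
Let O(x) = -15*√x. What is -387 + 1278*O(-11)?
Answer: -387 - 19170*I*√11 ≈ -387.0 - 63580.0*I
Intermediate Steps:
-387 + 1278*O(-11) = -387 + 1278*(-15*I*√11) = -387 - 19170*I*√11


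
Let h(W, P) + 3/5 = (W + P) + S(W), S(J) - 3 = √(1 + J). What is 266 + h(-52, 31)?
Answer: 1237/5 + I*√51 ≈ 247.4 + 7.1414*I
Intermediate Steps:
S(J) = 3 + √(1 + J)
h(W, P) = 12/5 + P + W + √(1 + W) (h(W, P) = -⅗ + ((W + P) + (3 + √(1 + W))) = -⅗ + ((P + W) + (3 + √(1 + W))) = -⅗ + (3 + P + W + √(1 + W)) = 12/5 + P + W + √(1 + W))
266 + h(-52, 31) = 266 + (12/5 + 31 - 52 + √(1 - 52)) = 266 + (12/5 + 31 - 52 + √(-51)) = 266 + (12/5 + 31 - 52 + I*√51) = 266 + (-93/5 + I*√51) = 1237/5 + I*√51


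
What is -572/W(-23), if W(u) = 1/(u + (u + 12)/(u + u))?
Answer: 299442/23 ≈ 13019.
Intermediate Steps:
W(u) = 1/(u + (12 + u)/(2*u)) (W(u) = 1/(u + (12 + u)/((2*u))) = 1/(u + (12 + u)*(1/(2*u))) = 1/(u + (12 + u)/(2*u)))
-572/W(-23) = -572/(2*(-23)/(12 - 23 + 2*(-23)**2)) = -572/(2*(-23)/(12 - 23 + 2*529)) = -572/(2*(-23)/(12 - 23 + 1058)) = -572/(2*(-23)/1047) = -572/(2*(-23)*(1/1047)) = -572/(-46/1047) = -572*(-1047/46) = 299442/23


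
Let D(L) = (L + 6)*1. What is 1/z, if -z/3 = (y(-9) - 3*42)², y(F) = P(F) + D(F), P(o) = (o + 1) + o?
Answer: -1/63948 ≈ -1.5638e-5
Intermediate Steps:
D(L) = 6 + L (D(L) = (6 + L)*1 = 6 + L)
P(o) = 1 + 2*o (P(o) = (1 + o) + o = 1 + 2*o)
y(F) = 7 + 3*F (y(F) = (1 + 2*F) + (6 + F) = 7 + 3*F)
z = -63948 (z = -3*((7 + 3*(-9)) - 3*42)² = -3*((7 - 27) - 126)² = -3*(-20 - 126)² = -3*(-146)² = -3*21316 = -63948)
1/z = 1/(-63948) = -1/63948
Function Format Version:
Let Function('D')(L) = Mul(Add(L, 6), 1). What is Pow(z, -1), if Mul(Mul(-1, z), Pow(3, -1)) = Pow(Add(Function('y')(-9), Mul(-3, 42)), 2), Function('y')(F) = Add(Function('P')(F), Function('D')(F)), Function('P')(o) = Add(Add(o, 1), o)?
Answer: Rational(-1, 63948) ≈ -1.5638e-5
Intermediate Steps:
Function('D')(L) = Add(6, L) (Function('D')(L) = Mul(Add(6, L), 1) = Add(6, L))
Function('P')(o) = Add(1, Mul(2, o)) (Function('P')(o) = Add(Add(1, o), o) = Add(1, Mul(2, o)))
Function('y')(F) = Add(7, Mul(3, F)) (Function('y')(F) = Add(Add(1, Mul(2, F)), Add(6, F)) = Add(7, Mul(3, F)))
z = -63948 (z = Mul(-3, Pow(Add(Add(7, Mul(3, -9)), Mul(-3, 42)), 2)) = Mul(-3, Pow(Add(Add(7, -27), -126), 2)) = Mul(-3, Pow(Add(-20, -126), 2)) = Mul(-3, Pow(-146, 2)) = Mul(-3, 21316) = -63948)
Pow(z, -1) = Pow(-63948, -1) = Rational(-1, 63948)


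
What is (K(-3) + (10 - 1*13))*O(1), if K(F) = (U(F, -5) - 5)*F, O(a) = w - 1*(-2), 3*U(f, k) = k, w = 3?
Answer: 85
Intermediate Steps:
U(f, k) = k/3
O(a) = 5 (O(a) = 3 - 1*(-2) = 3 + 2 = 5)
K(F) = -20*F/3 (K(F) = ((⅓)*(-5) - 5)*F = (-5/3 - 5)*F = -20*F/3)
(K(-3) + (10 - 1*13))*O(1) = (-20/3*(-3) + (10 - 1*13))*5 = (20 + (10 - 13))*5 = (20 - 3)*5 = 17*5 = 85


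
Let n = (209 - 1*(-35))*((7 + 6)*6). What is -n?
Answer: -19032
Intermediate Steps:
n = 19032 (n = (209 + 35)*(13*6) = 244*78 = 19032)
-n = -1*19032 = -19032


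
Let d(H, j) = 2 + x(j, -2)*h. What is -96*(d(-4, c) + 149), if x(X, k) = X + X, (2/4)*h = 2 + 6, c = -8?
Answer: 10080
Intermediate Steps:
h = 16 (h = 2*(2 + 6) = 2*8 = 16)
x(X, k) = 2*X
d(H, j) = 2 + 32*j (d(H, j) = 2 + (2*j)*16 = 2 + 32*j)
-96*(d(-4, c) + 149) = -96*((2 + 32*(-8)) + 149) = -96*((2 - 256) + 149) = -96*(-254 + 149) = -96*(-105) = 10080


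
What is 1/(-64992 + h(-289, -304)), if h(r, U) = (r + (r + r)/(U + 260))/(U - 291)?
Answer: -110/7149069 ≈ -1.5387e-5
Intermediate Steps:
h(r, U) = (r + 2*r/(260 + U))/(-291 + U) (h(r, U) = (r + (2*r)/(260 + U))/(-291 + U) = (r + 2*r/(260 + U))/(-291 + U))
1/(-64992 + h(-289, -304)) = 1/(-64992 - 289*(262 - 304)/(-75660 + (-304)² - 31*(-304))) = 1/(-64992 - 289*(-42)/(-75660 + 92416 + 9424)) = 1/(-64992 - 289*(-42)/26180) = 1/(-64992 - 289*1/26180*(-42)) = 1/(-64992 + 51/110) = 1/(-7149069/110) = -110/7149069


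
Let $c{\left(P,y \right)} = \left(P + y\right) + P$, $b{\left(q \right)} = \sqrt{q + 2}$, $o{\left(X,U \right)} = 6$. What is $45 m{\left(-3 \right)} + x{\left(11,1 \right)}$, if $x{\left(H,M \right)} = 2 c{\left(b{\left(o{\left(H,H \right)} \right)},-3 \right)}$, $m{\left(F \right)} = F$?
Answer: $-141 + 8 \sqrt{2} \approx -129.69$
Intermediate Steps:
$b{\left(q \right)} = \sqrt{2 + q}$
$c{\left(P,y \right)} = y + 2 P$
$x{\left(H,M \right)} = -6 + 8 \sqrt{2}$ ($x{\left(H,M \right)} = 2 \left(-3 + 2 \sqrt{2 + 6}\right) = 2 \left(-3 + 2 \sqrt{8}\right) = 2 \left(-3 + 2 \cdot 2 \sqrt{2}\right) = 2 \left(-3 + 4 \sqrt{2}\right) = -6 + 8 \sqrt{2}$)
$45 m{\left(-3 \right)} + x{\left(11,1 \right)} = 45 \left(-3\right) - \left(6 - 8 \sqrt{2}\right) = -135 - \left(6 - 8 \sqrt{2}\right) = -141 + 8 \sqrt{2}$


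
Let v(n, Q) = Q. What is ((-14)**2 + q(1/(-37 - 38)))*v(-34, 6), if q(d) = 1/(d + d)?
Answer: 951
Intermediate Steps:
q(d) = 1/(2*d)
((-14)**2 + q(1/(-37 - 38)))*v(-34, 6) = ((-14)**2 + 1/(2*(1/(-37 - 38))))*6 = (196 + 1/(2*(1/(-75))))*6 = (196 + 1/(2*(-1/75)))*6 = (196 + (1/2)*(-75))*6 = (196 - 75/2)*6 = (317/2)*6 = 951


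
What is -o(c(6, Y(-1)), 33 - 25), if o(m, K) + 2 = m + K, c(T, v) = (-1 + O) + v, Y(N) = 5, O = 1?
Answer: -11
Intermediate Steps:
c(T, v) = v (c(T, v) = (-1 + 1) + v = 0 + v = v)
o(m, K) = -2 + K + m (o(m, K) = -2 + (m + K) = -2 + (K + m) = -2 + K + m)
-o(c(6, Y(-1)), 33 - 25) = -(-2 + (33 - 25) + 5) = -(-2 + 8 + 5) = -1*11 = -11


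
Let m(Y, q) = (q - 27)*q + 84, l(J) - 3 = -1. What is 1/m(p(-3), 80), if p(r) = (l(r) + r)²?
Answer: 1/4324 ≈ 0.00023127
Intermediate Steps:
l(J) = 2 (l(J) = 3 - 1 = 2)
p(r) = (2 + r)²
m(Y, q) = 84 + q*(-27 + q) (m(Y, q) = (-27 + q)*q + 84 = q*(-27 + q) + 84 = 84 + q*(-27 + q))
1/m(p(-3), 80) = 1/(84 + 80² - 27*80) = 1/(84 + 6400 - 2160) = 1/4324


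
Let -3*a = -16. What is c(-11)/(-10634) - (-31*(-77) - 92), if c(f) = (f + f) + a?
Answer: -36607520/15951 ≈ -2295.0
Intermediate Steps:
a = 16/3 (a = -⅓*(-16) = 16/3 ≈ 5.3333)
c(f) = 16/3 + 2*f (c(f) = (f + f) + 16/3 = 2*f + 16/3 = 16/3 + 2*f)
c(-11)/(-10634) - (-31*(-77) - 92) = (16/3 + 2*(-11))/(-10634) - (-31*(-77) - 92) = (16/3 - 22)*(-1/10634) - (2387 - 92) = -50/3*(-1/10634) - 1*2295 = 25/15951 - 2295 = -36607520/15951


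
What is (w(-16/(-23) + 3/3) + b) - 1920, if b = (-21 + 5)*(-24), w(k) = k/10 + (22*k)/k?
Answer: -348181/230 ≈ -1513.8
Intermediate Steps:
w(k) = 22 + k/10 (w(k) = k*(⅒) + 22 = k/10 + 22 = 22 + k/10)
b = 384 (b = -16*(-24) = 384)
(w(-16/(-23) + 3/3) + b) - 1920 = ((22 + (-16/(-23) + 3/3)/10) + 384) - 1920 = ((22 + (-16*(-1/23) + 3*(⅓))/10) + 384) - 1920 = ((22 + (16/23 + 1)/10) + 384) - 1920 = ((22 + (⅒)*(39/23)) + 384) - 1920 = ((22 + 39/230) + 384) - 1920 = (5099/230 + 384) - 1920 = 93419/230 - 1920 = -348181/230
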